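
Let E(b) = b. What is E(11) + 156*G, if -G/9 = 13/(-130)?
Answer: 757/5 ≈ 151.40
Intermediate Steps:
G = 9/10 (G = -117/(-130) = -117*(-1)/130 = -9*(-⅒) = 9/10 ≈ 0.90000)
E(11) + 156*G = 11 + 156*(9/10) = 11 + 702/5 = 757/5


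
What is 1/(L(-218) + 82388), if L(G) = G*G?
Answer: 1/129912 ≈ 7.6975e-6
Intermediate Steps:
L(G) = G²
1/(L(-218) + 82388) = 1/((-218)² + 82388) = 1/(47524 + 82388) = 1/129912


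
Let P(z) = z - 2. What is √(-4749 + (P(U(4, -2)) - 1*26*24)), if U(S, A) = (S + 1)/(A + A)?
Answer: I*√21505/2 ≈ 73.323*I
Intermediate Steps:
U(S, A) = (1 + S)/(2*A) (U(S, A) = (1 + S)/((2*A)) = (1 + S)*(1/(2*A)) = (1 + S)/(2*A))
P(z) = -2 + z
√(-4749 + (P(U(4, -2)) - 1*26*24)) = √(-4749 + ((-2 + (½)*(1 + 4)/(-2)) - 1*26*24)) = √(-4749 + ((-2 + (½)*(-½)*5) - 26*24)) = √(-4749 + ((-2 - 5/4) - 624)) = √(-4749 + (-13/4 - 624)) = √(-4749 - 2509/4) = √(-21505/4) = I*√21505/2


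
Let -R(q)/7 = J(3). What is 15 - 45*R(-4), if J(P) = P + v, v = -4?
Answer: -300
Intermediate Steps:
J(P) = -4 + P (J(P) = P - 4 = -4 + P)
R(q) = 7 (R(q) = -7*(-4 + 3) = -7*(-1) = 7)
15 - 45*R(-4) = 15 - 45*7 = 15 - 315 = -300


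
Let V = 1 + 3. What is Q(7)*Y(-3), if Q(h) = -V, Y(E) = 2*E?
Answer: 24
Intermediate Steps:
V = 4
Q(h) = -4 (Q(h) = -1*4 = -4)
Q(7)*Y(-3) = -8*(-3) = -4*(-6) = 24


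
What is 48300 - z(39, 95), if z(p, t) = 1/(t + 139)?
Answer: 11302199/234 ≈ 48300.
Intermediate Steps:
z(p, t) = 1/(139 + t)
48300 - z(39, 95) = 48300 - 1/(139 + 95) = 48300 - 1/234 = 11302199/234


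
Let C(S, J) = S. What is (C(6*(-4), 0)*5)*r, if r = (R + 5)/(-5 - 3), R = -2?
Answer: 45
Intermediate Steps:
r = -3/8 (r = (-2 + 5)/(-5 - 3) = 3/(-8) = 3*(-⅛) = -3/8 ≈ -0.37500)
(C(6*(-4), 0)*5)*r = ((6*(-4))*5)*(-3/8) = -24*5*(-3/8) = -120*(-3/8) = 45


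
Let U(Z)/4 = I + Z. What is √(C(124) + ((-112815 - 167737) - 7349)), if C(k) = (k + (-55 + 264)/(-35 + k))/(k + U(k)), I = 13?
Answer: I*√64363768850094/14952 ≈ 536.56*I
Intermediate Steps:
U(Z) = 52 + 4*Z (U(Z) = 4*(13 + Z) = 52 + 4*Z)
C(k) = (k + 209/(-35 + k))/(52 + 5*k) (C(k) = (k + (-55 + 264)/(-35 + k))/(k + (52 + 4*k)) = (k + 209/(-35 + k))/(52 + 5*k))
√(C(124) + ((-112815 - 167737) - 7349)) = √((209 + 124² - 35*124)/(-1820 - 123*124 + 5*124²) + ((-112815 - 167737) - 7349)) = √((209 + 15376 - 4340)/(-1820 - 15252 + 5*15376) + (-280552 - 7349)) = √(11245/(-1820 - 15252 + 76880) - 287901) = √(11245/59808 - 287901) = √(-17218771763/59808) = I*√64363768850094/14952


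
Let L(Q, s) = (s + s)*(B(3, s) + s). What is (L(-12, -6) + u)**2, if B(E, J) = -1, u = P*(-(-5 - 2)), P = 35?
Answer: 108241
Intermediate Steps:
u = 245 (u = 35*(-(-5 - 2)) = 35*(-1*(-7)) = 35*7 = 245)
L(Q, s) = 2*s*(-1 + s) (L(Q, s) = (s + s)*(-1 + s) = (2*s)*(-1 + s) = 2*s*(-1 + s))
(L(-12, -6) + u)**2 = (2*(-6)*(-1 - 6) + 245)**2 = (2*(-6)*(-7) + 245)**2 = (84 + 245)**2 = 329**2 = 108241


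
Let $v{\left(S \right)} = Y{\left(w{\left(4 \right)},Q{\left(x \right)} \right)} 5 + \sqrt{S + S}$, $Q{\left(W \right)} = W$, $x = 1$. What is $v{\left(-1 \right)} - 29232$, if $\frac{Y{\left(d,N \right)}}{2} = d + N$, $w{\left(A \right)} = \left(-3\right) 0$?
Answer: $-29222 + i \sqrt{2} \approx -29222.0 + 1.4142 i$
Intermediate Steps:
$w{\left(A \right)} = 0$
$Y{\left(d,N \right)} = 2 N + 2 d$ ($Y{\left(d,N \right)} = 2 \left(d + N\right) = 2 \left(N + d\right) = 2 N + 2 d$)
$v{\left(S \right)} = 10 + \sqrt{2} \sqrt{S}$ ($v{\left(S \right)} = \left(2 \cdot 1 + 2 \cdot 0\right) 5 + \sqrt{S + S} = \left(2 + 0\right) 5 + \sqrt{2 S} = 2 \cdot 5 + \sqrt{2} \sqrt{S} = 10 + \sqrt{2} \sqrt{S}$)
$v{\left(-1 \right)} - 29232 = \left(10 + \sqrt{2} \sqrt{-1}\right) - 29232 = \left(10 + \sqrt{2} i\right) - 29232 = \left(10 + i \sqrt{2}\right) - 29232 = -29222 + i \sqrt{2}$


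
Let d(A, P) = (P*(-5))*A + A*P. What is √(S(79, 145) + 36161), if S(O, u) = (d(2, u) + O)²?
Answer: 3*√133858 ≈ 1097.6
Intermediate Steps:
d(A, P) = -4*A*P (d(A, P) = (-5*P)*A + A*P = -5*A*P + A*P = -4*A*P)
S(O, u) = (O - 8*u)² (S(O, u) = (-4*2*u + O)² = (-8*u + O)² = (O - 8*u)²)
√(S(79, 145) + 36161) = √((79 - 8*145)² + 36161) = √((79 - 1160)² + 36161) = √((-1081)² + 36161) = √(1168561 + 36161) = √1204722 = 3*√133858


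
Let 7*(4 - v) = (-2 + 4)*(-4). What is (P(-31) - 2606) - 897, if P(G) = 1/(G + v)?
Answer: -634050/181 ≈ -3503.0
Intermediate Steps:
v = 36/7 (v = 4 - (-2 + 4)*(-4)/7 = 4 - 2*(-4)/7 = 4 - ⅐*(-8) = 4 + 8/7 = 36/7 ≈ 5.1429)
P(G) = 1/(36/7 + G) (P(G) = 1/(G + 36/7) = 1/(36/7 + G))
(P(-31) - 2606) - 897 = (7/(36 + 7*(-31)) - 2606) - 897 = (7/(36 - 217) - 2606) - 897 = (7/(-181) - 2606) - 897 = (7*(-1/181) - 2606) - 897 = (-7/181 - 2606) - 897 = -471693/181 - 897 = -634050/181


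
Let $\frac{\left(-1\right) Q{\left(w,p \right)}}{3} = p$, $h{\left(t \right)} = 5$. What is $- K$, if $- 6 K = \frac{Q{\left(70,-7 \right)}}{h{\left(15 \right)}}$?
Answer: $\frac{7}{10} \approx 0.7$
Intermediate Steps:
$Q{\left(w,p \right)} = - 3 p$
$K = - \frac{7}{10}$ ($K = - \frac{\left(-3\right) \left(-7\right) \frac{1}{5}}{6} = - \frac{21 \cdot \frac{1}{5}}{6} = \left(- \frac{1}{6}\right) \frac{21}{5} = - \frac{7}{10} \approx -0.7$)
$- K = \left(-1\right) \left(- \frac{7}{10}\right) = \frac{7}{10}$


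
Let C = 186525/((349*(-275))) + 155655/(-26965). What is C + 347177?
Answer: 7187698079597/20703727 ≈ 3.4717e+5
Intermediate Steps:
C = -159749082/20703727 (C = 186525/(-95975) + 155655*(-1/26965) = 186525*(-1/95975) - 31131/5393 = -7461/3839 - 31131/5393 = -159749082/20703727 ≈ -7.7160)
C + 347177 = -159749082/20703727 + 347177 = 7187698079597/20703727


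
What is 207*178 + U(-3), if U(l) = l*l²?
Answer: 36819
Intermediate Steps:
U(l) = l³
207*178 + U(-3) = 207*178 + (-3)³ = 36846 - 27 = 36819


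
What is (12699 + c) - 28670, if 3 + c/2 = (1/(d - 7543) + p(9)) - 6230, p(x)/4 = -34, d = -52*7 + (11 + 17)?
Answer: -226198213/7879 ≈ -28709.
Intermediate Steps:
d = -336 (d = -364 + 28 = -336)
p(x) = -136 (p(x) = 4*(-34) = -136)
c = -100362704/7879 (c = -6 + 2*((1/(-336 - 7543) - 136) - 6230) = -6 + 2*((1/(-7879) - 136) - 6230) = -6 + 2*((-1/7879 - 136) - 6230) = -6 + 2*(-1071545/7879 - 6230) = -6 + 2*(-50157715/7879) = -6 - 100315430/7879 = -100362704/7879 ≈ -12738.)
(12699 + c) - 28670 = (12699 - 100362704/7879) - 28670 = -307283/7879 - 28670 = -226198213/7879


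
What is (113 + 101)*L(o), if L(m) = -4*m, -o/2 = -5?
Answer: -8560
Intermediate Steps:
o = 10 (o = -2*(-5) = 10)
(113 + 101)*L(o) = (113 + 101)*(-4*10) = 214*(-40) = -8560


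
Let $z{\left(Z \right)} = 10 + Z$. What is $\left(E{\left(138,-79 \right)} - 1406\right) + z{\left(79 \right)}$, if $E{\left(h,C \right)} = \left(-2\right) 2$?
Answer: $-1321$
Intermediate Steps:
$E{\left(h,C \right)} = -4$
$\left(E{\left(138,-79 \right)} - 1406\right) + z{\left(79 \right)} = \left(-4 - 1406\right) + \left(10 + 79\right) = -1410 + 89 = -1321$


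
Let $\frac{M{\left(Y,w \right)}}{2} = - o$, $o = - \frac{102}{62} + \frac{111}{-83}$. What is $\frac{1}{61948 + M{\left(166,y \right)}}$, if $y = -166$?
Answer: $\frac{2573}{159407552} \approx 1.6141 \cdot 10^{-5}$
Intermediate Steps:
$o = - \frac{7674}{2573}$ ($o = \left(-102\right) \frac{1}{62} + 111 \left(- \frac{1}{83}\right) = - \frac{51}{31} - \frac{111}{83} = - \frac{7674}{2573} \approx -2.9825$)
$M{\left(Y,w \right)} = \frac{15348}{2573}$ ($M{\left(Y,w \right)} = 2 \left(\left(-1\right) \left(- \frac{7674}{2573}\right)\right) = 2 \cdot \frac{7674}{2573} = \frac{15348}{2573}$)
$\frac{1}{61948 + M{\left(166,y \right)}} = \frac{1}{61948 + \frac{15348}{2573}} = \frac{1}{\frac{159407552}{2573}} = \frac{2573}{159407552}$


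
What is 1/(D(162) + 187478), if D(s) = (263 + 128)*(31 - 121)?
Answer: 1/152288 ≈ 6.5665e-6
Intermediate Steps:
D(s) = -35190 (D(s) = 391*(-90) = -35190)
1/(D(162) + 187478) = 1/(-35190 + 187478) = 1/152288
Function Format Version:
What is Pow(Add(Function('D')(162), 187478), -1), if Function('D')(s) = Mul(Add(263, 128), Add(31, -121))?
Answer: Rational(1, 152288) ≈ 6.5665e-6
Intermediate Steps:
Function('D')(s) = -35190 (Function('D')(s) = Mul(391, -90) = -35190)
Pow(Add(Function('D')(162), 187478), -1) = Pow(Add(-35190, 187478), -1) = Pow(152288, -1) = Rational(1, 152288)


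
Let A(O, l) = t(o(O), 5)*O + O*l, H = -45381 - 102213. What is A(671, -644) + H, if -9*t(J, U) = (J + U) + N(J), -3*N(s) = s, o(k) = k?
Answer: -16562933/27 ≈ -6.1344e+5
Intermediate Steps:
H = -147594
N(s) = -s/3
t(J, U) = -2*J/27 - U/9 (t(J, U) = -((J + U) - J/3)/9 = -(U + 2*J/3)/9 = -2*J/27 - U/9)
A(O, l) = O*l + O*(-5/9 - 2*O/27) (A(O, l) = (-2*O/27 - ⅑*5)*O + O*l = (-2*O/27 - 5/9)*O + O*l = (-5/9 - 2*O/27)*O + O*l = O*(-5/9 - 2*O/27) + O*l = O*l + O*(-5/9 - 2*O/27))
A(671, -644) + H = (1/27)*671*(-15 - 2*671 + 27*(-644)) - 147594 = (1/27)*671*(-15 - 1342 - 17388) - 147594 = (1/27)*671*(-18745) - 147594 = -12577895/27 - 147594 = -16562933/27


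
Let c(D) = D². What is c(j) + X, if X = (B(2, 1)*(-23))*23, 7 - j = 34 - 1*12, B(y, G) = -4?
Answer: 2341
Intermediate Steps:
j = -15 (j = 7 - (34 - 1*12) = 7 - (34 - 12) = 7 - 1*22 = 7 - 22 = -15)
X = 2116 (X = -4*(-23)*23 = 92*23 = 2116)
c(j) + X = (-15)² + 2116 = 225 + 2116 = 2341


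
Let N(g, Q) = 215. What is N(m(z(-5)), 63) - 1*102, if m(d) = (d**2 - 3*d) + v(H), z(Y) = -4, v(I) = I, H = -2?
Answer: 113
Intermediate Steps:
m(d) = -2 + d**2 - 3*d (m(d) = (d**2 - 3*d) - 2 = -2 + d**2 - 3*d)
N(m(z(-5)), 63) - 1*102 = 215 - 1*102 = 215 - 102 = 113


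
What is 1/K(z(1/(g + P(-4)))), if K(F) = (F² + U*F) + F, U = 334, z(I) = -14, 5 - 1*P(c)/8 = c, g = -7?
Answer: -1/4494 ≈ -0.00022252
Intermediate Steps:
P(c) = 40 - 8*c
K(F) = F² + 335*F (K(F) = (F² + 334*F) + F = F² + 335*F)
1/K(z(1/(g + P(-4)))) = 1/(-14*(335 - 14)) = 1/(-14*321) = 1/(-4494) = -1/4494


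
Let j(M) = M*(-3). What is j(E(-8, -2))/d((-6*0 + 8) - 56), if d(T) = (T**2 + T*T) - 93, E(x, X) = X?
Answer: 2/1505 ≈ 0.0013289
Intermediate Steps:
j(M) = -3*M
d(T) = -93 + 2*T**2 (d(T) = (T**2 + T**2) - 93 = 2*T**2 - 93 = -93 + 2*T**2)
j(E(-8, -2))/d((-6*0 + 8) - 56) = (-3*(-2))/(-93 + 2*((-6*0 + 8) - 56)**2) = 6/(-93 + 2*((0 + 8) - 56)**2) = 6/(-93 + 2*(8 - 56)**2) = 6/(-93 + 2*(-48)**2) = 6/(-93 + 2*2304) = 6/(-93 + 4608) = 6/4515 = 6*(1/4515) = 2/1505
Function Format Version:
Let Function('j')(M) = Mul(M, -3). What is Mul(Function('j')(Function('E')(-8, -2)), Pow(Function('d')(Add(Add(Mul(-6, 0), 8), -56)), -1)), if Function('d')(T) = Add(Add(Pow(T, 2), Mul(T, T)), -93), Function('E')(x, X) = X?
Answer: Rational(2, 1505) ≈ 0.0013289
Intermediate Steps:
Function('j')(M) = Mul(-3, M)
Function('d')(T) = Add(-93, Mul(2, Pow(T, 2))) (Function('d')(T) = Add(Add(Pow(T, 2), Pow(T, 2)), -93) = Add(Mul(2, Pow(T, 2)), -93) = Add(-93, Mul(2, Pow(T, 2))))
Mul(Function('j')(Function('E')(-8, -2)), Pow(Function('d')(Add(Add(Mul(-6, 0), 8), -56)), -1)) = Mul(Mul(-3, -2), Pow(Add(-93, Mul(2, Pow(Add(Add(Mul(-6, 0), 8), -56), 2))), -1)) = Mul(6, Pow(Add(-93, Mul(2, Pow(Add(Add(0, 8), -56), 2))), -1)) = Mul(6, Pow(Add(-93, Mul(2, Pow(Add(8, -56), 2))), -1)) = Mul(6, Pow(Add(-93, Mul(2, Pow(-48, 2))), -1)) = Mul(6, Pow(Add(-93, Mul(2, 2304)), -1)) = Mul(6, Pow(Add(-93, 4608), -1)) = Mul(6, Pow(4515, -1)) = Mul(6, Rational(1, 4515)) = Rational(2, 1505)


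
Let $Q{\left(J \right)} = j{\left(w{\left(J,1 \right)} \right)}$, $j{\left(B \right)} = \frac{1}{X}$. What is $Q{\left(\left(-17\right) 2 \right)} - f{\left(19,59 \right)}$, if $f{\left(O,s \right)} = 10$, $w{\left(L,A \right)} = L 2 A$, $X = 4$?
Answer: $- \frac{39}{4} \approx -9.75$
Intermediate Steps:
$w{\left(L,A \right)} = 2 A L$ ($w{\left(L,A \right)} = 2 L A = 2 A L$)
$j{\left(B \right)} = \frac{1}{4}$
$Q{\left(J \right)} = \frac{1}{4}$
$Q{\left(\left(-17\right) 2 \right)} - f{\left(19,59 \right)} = \frac{1}{4} - 10 = - \frac{39}{4}$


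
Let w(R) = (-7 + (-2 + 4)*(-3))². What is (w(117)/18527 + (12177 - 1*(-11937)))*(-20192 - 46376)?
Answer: -29739936122296/18527 ≈ -1.6052e+9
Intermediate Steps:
w(R) = 169 (w(R) = (-7 + 2*(-3))² = (-7 - 6)² = (-13)² = 169)
(w(117)/18527 + (12177 - 1*(-11937)))*(-20192 - 46376) = (169/18527 + (12177 - 1*(-11937)))*(-20192 - 46376) = (169*(1/18527) + (12177 + 11937))*(-66568) = (169/18527 + 24114)*(-66568) = (446760247/18527)*(-66568) = -29739936122296/18527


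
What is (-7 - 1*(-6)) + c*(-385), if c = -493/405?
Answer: 37880/81 ≈ 467.65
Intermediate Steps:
c = -493/405 (c = -493*1/405 = -493/405 ≈ -1.2173)
(-7 - 1*(-6)) + c*(-385) = (-7 - 1*(-6)) - 493/405*(-385) = (-7 + 6) + 37961/81 = -1 + 37961/81 = 37880/81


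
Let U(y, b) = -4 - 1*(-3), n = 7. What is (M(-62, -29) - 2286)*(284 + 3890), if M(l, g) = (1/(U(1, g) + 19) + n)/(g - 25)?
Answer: -4637562353/486 ≈ -9.5423e+6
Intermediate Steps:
U(y, b) = -1 (U(y, b) = -4 + 3 = -1)
M(l, g) = 127/(18*(-25 + g)) (M(l, g) = (1/(-1 + 19) + 7)/(g - 25) = (1/18 + 7)/(-25 + g) = 127/(18*(-25 + g)))
(M(-62, -29) - 2286)*(284 + 3890) = (127/(18*(-25 - 29)) - 2286)*(284 + 3890) = ((127/18)/(-54) - 2286)*4174 = ((127/18)*(-1/54) - 2286)*4174 = (-127/972 - 2286)*4174 = -2222119/972*4174 = -4637562353/486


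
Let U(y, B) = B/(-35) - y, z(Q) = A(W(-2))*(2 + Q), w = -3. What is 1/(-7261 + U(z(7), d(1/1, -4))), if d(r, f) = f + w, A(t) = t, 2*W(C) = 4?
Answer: -5/36394 ≈ -0.00013739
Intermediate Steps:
W(C) = 2 (W(C) = (1/2)*4 = 2)
z(Q) = 4 + 2*Q (z(Q) = 2*(2 + Q) = 4 + 2*Q)
d(r, f) = -3 + f (d(r, f) = f - 3 = -3 + f)
U(y, B) = -y - B/35 (U(y, B) = B*(-1/35) - y = -B/35 - y = -y - B/35)
1/(-7261 + U(z(7), d(1/1, -4))) = 1/(-7261 + (-(4 + 2*7) - (-3 - 4)/35)) = 1/(-7261 + (-(4 + 14) - 1/35*(-7))) = 1/(-7261 + (-1*18 + 1/5)) = 1/(-7261 + (-18 + 1/5)) = 1/(-7261 - 89/5) = 1/(-36394/5) = -5/36394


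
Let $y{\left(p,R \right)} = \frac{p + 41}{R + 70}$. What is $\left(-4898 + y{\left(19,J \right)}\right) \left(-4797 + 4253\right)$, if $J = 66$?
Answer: $2664272$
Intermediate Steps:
$y{\left(p,R \right)} = \frac{41 + p}{70 + R}$
$\left(-4898 + y{\left(19,J \right)}\right) \left(-4797 + 4253\right) = \left(-4898 + \frac{41 + 19}{70 + 66}\right) \left(-4797 + 4253\right) = \left(-4898 + \frac{1}{136} \cdot 60\right) \left(-544\right) = \left(-4898 + \frac{15}{34}\right) \left(-544\right) = \left(- \frac{166517}{34}\right) \left(-544\right) = 2664272$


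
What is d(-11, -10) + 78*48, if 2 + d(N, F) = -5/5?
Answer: 3741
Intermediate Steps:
d(N, F) = -3 (d(N, F) = -2 - 5/5 = -2 - 5*1/5 = -2 - 1 = -3)
d(-11, -10) + 78*48 = -3 + 78*48 = -3 + 3744 = 3741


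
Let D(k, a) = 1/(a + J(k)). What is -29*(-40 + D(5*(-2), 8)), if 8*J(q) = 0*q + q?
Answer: 31204/27 ≈ 1155.7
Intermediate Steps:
J(q) = q/8 (J(q) = (0*q + q)/8 = (0 + q)/8 = q/8)
D(k, a) = 1/(a + k/8)
-29*(-40 + D(5*(-2), 8)) = -29*(-40 + 8/(5*(-2) + 8*8)) = -29*(-40 + 8/(-10 + 64)) = -29*(-40 + 8/54) = -29*(-40 + 8*(1/54)) = -29*(-40 + 4/27) = -29*(-1076/27) = 31204/27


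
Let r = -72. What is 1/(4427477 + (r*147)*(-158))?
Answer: 1/6099749 ≈ 1.6394e-7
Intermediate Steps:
1/(4427477 + (r*147)*(-158)) = 1/(4427477 - 72*147*(-158)) = 1/(4427477 - 10584*(-158)) = 1/(4427477 + 1672272) = 1/6099749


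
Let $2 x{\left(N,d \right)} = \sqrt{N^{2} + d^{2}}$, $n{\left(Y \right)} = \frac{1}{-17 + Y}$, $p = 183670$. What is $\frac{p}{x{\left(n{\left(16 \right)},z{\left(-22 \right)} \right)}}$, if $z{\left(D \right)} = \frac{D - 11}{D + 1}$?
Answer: $\frac{257138 \sqrt{170}}{17} \approx 1.9722 \cdot 10^{5}$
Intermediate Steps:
$z{\left(D \right)} = \frac{-11 + D}{1 + D}$
$x{\left(N,d \right)} = \frac{\sqrt{N^{2} + d^{2}}}{2}$
$\frac{p}{x{\left(n{\left(16 \right)},z{\left(-22 \right)} \right)}} = \frac{183670}{\frac{1}{2} \sqrt{\left(\frac{1}{-17 + 16}\right)^{2} + \left(\frac{-11 - 22}{1 - 22}\right)^{2}}} = \frac{183670}{\frac{1}{2} \sqrt{\left(\frac{1}{-1}\right)^{2} + \left(\frac{1}{-21} \left(-33\right)\right)^{2}}} = \frac{183670}{\frac{1}{2} \sqrt{\left(-1\right)^{2} + \left(\left(- \frac{1}{21}\right) \left(-33\right)\right)^{2}}} = \frac{183670}{\frac{1}{2} \sqrt{1 + \left(\frac{11}{7}\right)^{2}}} = \frac{183670}{\frac{1}{2} \sqrt{1 + \frac{121}{49}}} = \frac{183670}{\frac{1}{2} \sqrt{\frac{170}{49}}} = \frac{183670}{\frac{1}{2} \frac{\sqrt{170}}{7}} = \frac{183670}{\frac{1}{14} \sqrt{170}} = 183670 \frac{7 \sqrt{170}}{85} = \frac{257138 \sqrt{170}}{17}$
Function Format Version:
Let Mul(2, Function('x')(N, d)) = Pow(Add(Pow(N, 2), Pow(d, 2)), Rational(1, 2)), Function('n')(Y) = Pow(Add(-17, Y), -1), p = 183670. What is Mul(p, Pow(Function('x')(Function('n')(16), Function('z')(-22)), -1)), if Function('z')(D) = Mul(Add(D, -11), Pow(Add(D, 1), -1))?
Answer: Mul(Rational(257138, 17), Pow(170, Rational(1, 2))) ≈ 1.9722e+5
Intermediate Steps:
Function('z')(D) = Mul(Pow(Add(1, D), -1), Add(-11, D)) (Function('z')(D) = Mul(Add(-11, D), Pow(Add(1, D), -1)) = Mul(Pow(Add(1, D), -1), Add(-11, D)))
Function('x')(N, d) = Mul(Rational(1, 2), Pow(Add(Pow(N, 2), Pow(d, 2)), Rational(1, 2)))
Mul(p, Pow(Function('x')(Function('n')(16), Function('z')(-22)), -1)) = Mul(183670, Pow(Mul(Rational(1, 2), Pow(Add(Pow(Pow(Add(-17, 16), -1), 2), Pow(Mul(Pow(Add(1, -22), -1), Add(-11, -22)), 2)), Rational(1, 2))), -1)) = Mul(183670, Pow(Mul(Rational(1, 2), Pow(Add(Pow(Pow(-1, -1), 2), Pow(Mul(Pow(-21, -1), -33), 2)), Rational(1, 2))), -1)) = Mul(183670, Pow(Mul(Rational(1, 2), Pow(Add(Pow(-1, 2), Pow(Mul(Rational(-1, 21), -33), 2)), Rational(1, 2))), -1)) = Mul(183670, Pow(Mul(Rational(1, 2), Pow(Add(1, Pow(Rational(11, 7), 2)), Rational(1, 2))), -1)) = Mul(183670, Pow(Mul(Rational(1, 2), Pow(Add(1, Rational(121, 49)), Rational(1, 2))), -1)) = Mul(183670, Pow(Mul(Rational(1, 2), Pow(Rational(170, 49), Rational(1, 2))), -1)) = Mul(183670, Pow(Mul(Rational(1, 2), Mul(Rational(1, 7), Pow(170, Rational(1, 2)))), -1)) = Mul(183670, Pow(Mul(Rational(1, 14), Pow(170, Rational(1, 2))), -1)) = Mul(183670, Mul(Rational(7, 85), Pow(170, Rational(1, 2)))) = Mul(Rational(257138, 17), Pow(170, Rational(1, 2)))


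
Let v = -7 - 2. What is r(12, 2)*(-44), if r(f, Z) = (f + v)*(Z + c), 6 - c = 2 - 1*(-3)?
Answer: -396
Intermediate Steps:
c = 1 (c = 6 - (2 - 1*(-3)) = 6 - (2 + 3) = 6 - 1*5 = 6 - 5 = 1)
v = -9
r(f, Z) = (1 + Z)*(-9 + f) (r(f, Z) = (f - 9)*(Z + 1) = (-9 + f)*(1 + Z) = (1 + Z)*(-9 + f))
r(12, 2)*(-44) = (-9 + 12 - 9*2 + 2*12)*(-44) = (-9 + 12 - 18 + 24)*(-44) = 9*(-44) = -396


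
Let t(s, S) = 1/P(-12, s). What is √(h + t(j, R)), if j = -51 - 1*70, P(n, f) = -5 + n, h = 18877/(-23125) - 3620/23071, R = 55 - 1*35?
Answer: I*√135833785234536326/362791475 ≈ 1.0159*I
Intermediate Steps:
R = 20 (R = 55 - 35 = 20)
h = -519223767/533516875 (h = 18877*(-1/23125) - 3620*1/23071 = -18877/23125 - 3620/23071 = -519223767/533516875 ≈ -0.97321)
j = -121 (j = -51 - 70 = -121)
t(s, S) = -1/17 (t(s, S) = 1/(-5 - 12) = 1/(-17) = -1/17)
√(h + t(j, R)) = √(-519223767/533516875 - 1/17) = √(-9360320914/9069786875) = I*√135833785234536326/362791475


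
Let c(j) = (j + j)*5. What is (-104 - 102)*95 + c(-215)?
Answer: -21720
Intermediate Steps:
c(j) = 10*j (c(j) = (2*j)*5 = 10*j)
(-104 - 102)*95 + c(-215) = (-104 - 102)*95 + 10*(-215) = -206*95 - 2150 = -19570 - 2150 = -21720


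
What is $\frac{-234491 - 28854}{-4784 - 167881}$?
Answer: $\frac{52669}{34533} \approx 1.5252$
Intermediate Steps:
$\frac{-234491 - 28854}{-4784 - 167881} = - \frac{263345}{-172665} = \left(-263345\right) \left(- \frac{1}{172665}\right) = \frac{52669}{34533}$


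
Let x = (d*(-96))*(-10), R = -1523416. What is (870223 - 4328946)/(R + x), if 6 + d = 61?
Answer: 3458723/1470616 ≈ 2.3519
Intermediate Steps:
d = 55 (d = -6 + 61 = 55)
x = 52800 (x = (55*(-96))*(-10) = -5280*(-10) = 52800)
(870223 - 4328946)/(R + x) = (870223 - 4328946)/(-1523416 + 52800) = -3458723/(-1470616) = -3458723*(-1/1470616) = 3458723/1470616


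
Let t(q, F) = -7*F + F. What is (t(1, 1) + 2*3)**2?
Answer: 0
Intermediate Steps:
t(q, F) = -6*F
(t(1, 1) + 2*3)**2 = (-6*1 + 2*3)**2 = (-6 + 6)**2 = 0**2 = 0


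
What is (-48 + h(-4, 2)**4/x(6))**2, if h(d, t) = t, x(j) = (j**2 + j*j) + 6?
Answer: 3474496/1521 ≈ 2284.4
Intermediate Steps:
x(j) = 6 + 2*j**2 (x(j) = (j**2 + j**2) + 6 = 2*j**2 + 6 = 6 + 2*j**2)
(-48 + h(-4, 2)**4/x(6))**2 = (-48 + 2**4/(6 + 2*6**2))**2 = (-48 + 16/(6 + 2*36))**2 = (-48 + 16/(6 + 72))**2 = (-48 + 16/78)**2 = (-48 + 16*(1/78))**2 = (-48 + 8/39)**2 = (-1864/39)**2 = 3474496/1521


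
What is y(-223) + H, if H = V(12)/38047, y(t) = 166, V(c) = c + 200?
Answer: 6316014/38047 ≈ 166.01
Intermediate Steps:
V(c) = 200 + c
H = 212/38047 (H = (200 + 12)/38047 = 212*(1/38047) = 212/38047 ≈ 0.0055721)
y(-223) + H = 166 + 212/38047 = 6316014/38047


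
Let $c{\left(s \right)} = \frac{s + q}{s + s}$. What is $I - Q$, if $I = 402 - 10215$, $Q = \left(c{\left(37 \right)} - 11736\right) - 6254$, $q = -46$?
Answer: $\frac{605107}{74} \approx 8177.1$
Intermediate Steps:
$c{\left(s \right)} = \frac{-46 + s}{2 s}$ ($c{\left(s \right)} = \frac{s - 46}{s + s} = \frac{-46 + s}{2 s}$)
$Q = - \frac{1331269}{74}$ ($Q = \left(\frac{-46 + 37}{2 \cdot 37} - 11736\right) - 6254 = \left(\frac{1}{2} \cdot \frac{1}{37} \left(-9\right) - 11736\right) - 6254 = \left(- \frac{9}{74} - 11736\right) - 6254 = - \frac{868473}{74} - 6254 = - \frac{1331269}{74} \approx -17990.0$)
$I = -9813$ ($I = 402 - 10215 = -9813$)
$I - Q = -9813 - - \frac{1331269}{74} = -9813 + \frac{1331269}{74} = \frac{605107}{74}$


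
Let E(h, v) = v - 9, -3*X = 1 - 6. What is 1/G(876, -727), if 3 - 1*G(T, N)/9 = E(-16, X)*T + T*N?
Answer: 1/5789511 ≈ 1.7273e-7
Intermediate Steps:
X = 5/3 (X = -(1 - 6)/3 = -⅓*(-5) = 5/3 ≈ 1.6667)
E(h, v) = -9 + v
G(T, N) = 27 + 66*T - 9*N*T (G(T, N) = 27 - 9*((-9 + 5/3)*T + T*N) = 27 - 9*(-22*T/3 + N*T) = 27 + (66*T - 9*N*T) = 27 + 66*T - 9*N*T)
1/G(876, -727) = 1/(27 + 66*876 - 9*(-727)*876) = 1/(27 + 57816 + 5731668) = 1/5789511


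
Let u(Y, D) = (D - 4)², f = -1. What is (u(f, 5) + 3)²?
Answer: 16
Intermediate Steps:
u(Y, D) = (-4 + D)²
(u(f, 5) + 3)² = ((-4 + 5)² + 3)² = (1² + 3)² = (1 + 3)² = 4² = 16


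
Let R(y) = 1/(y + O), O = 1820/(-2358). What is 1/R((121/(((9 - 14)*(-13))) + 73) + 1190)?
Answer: 96873514/76635 ≈ 1264.1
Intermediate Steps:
O = -910/1179 (O = 1820*(-1/2358) = -910/1179 ≈ -0.77184)
R(y) = 1/(-910/1179 + y) (R(y) = 1/(y - 910/1179) = 1/(-910/1179 + y))
1/R((121/(((9 - 14)*(-13))) + 73) + 1190) = 1/(1179/(-910 + 1179*((121/(((9 - 14)*(-13))) + 73) + 1190))) = 1/(1179/(-910 + 1179*((121/((-5*(-13))) + 73) + 1190))) = 1/(1179/(-910 + 1179*((121/65 + 73) + 1190))) = 1/(1179/(-910 + 1179*(4866/65 + 1190))) = 1/(1179/(-910 + 1179*(82216/65))) = 1/(1179/(-910 + 96932664/65)) = 1/(1179/(96873514/65)) = 1/(1179*(65/96873514)) = 1/(76635/96873514) = 96873514/76635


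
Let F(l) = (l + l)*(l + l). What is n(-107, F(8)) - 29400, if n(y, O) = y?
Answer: -29507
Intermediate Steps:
F(l) = 4*l² (F(l) = (2*l)*(2*l) = 4*l²)
n(-107, F(8)) - 29400 = -107 - 29400 = -29507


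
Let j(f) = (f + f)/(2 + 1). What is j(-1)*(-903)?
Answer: 602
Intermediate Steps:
j(f) = 2*f/3 (j(f) = (2*f)/3 = (2*f)*(⅓) = 2*f/3)
j(-1)*(-903) = ((⅔)*(-1))*(-903) = -⅔*(-903) = 602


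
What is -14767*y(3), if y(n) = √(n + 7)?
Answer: -14767*√10 ≈ -46697.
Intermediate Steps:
y(n) = √(7 + n)
-14767*y(3) = -14767*√(7 + 3) = -14767*√10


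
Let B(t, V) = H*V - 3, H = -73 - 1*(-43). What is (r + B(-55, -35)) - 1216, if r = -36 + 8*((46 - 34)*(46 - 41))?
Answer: 275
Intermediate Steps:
H = -30 (H = -73 + 43 = -30)
B(t, V) = -3 - 30*V (B(t, V) = -30*V - 3 = -3 - 30*V)
r = 444 (r = -36 + 8*(12*5) = -36 + 8*60 = -36 + 480 = 444)
(r + B(-55, -35)) - 1216 = (444 + (-3 - 30*(-35))) - 1216 = (444 + (-3 + 1050)) - 1216 = (444 + 1047) - 1216 = 1491 - 1216 = 275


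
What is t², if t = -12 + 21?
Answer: 81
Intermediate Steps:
t = 9
t² = 9² = 81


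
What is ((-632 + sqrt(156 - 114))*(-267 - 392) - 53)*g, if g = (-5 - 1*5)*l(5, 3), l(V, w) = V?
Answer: -20821750 + 32950*sqrt(42) ≈ -2.0608e+7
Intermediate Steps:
g = -50 (g = (-5 - 1*5)*5 = (-5 - 5)*5 = -10*5 = -50)
((-632 + sqrt(156 - 114))*(-267 - 392) - 53)*g = ((-632 + sqrt(156 - 114))*(-267 - 392) - 53)*(-50) = ((-632 + sqrt(42))*(-659) - 53)*(-50) = ((416488 - 659*sqrt(42)) - 53)*(-50) = (416435 - 659*sqrt(42))*(-50) = -20821750 + 32950*sqrt(42)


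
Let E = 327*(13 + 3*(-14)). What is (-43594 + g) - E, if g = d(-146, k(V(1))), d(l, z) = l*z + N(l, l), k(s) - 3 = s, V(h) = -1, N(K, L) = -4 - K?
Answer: -34261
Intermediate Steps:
k(s) = 3 + s
d(l, z) = -4 - l + l*z (d(l, z) = l*z + (-4 - l) = -4 - l + l*z)
g = -150 (g = -4 - 1*(-146) - 146*(3 - 1) = -4 + 146 - 146*2 = -4 + 146 - 292 = -150)
E = -9483 (E = 327*(13 - 42) = 327*(-29) = -9483)
(-43594 + g) - E = (-43594 - 150) - 1*(-9483) = -43744 + 9483 = -34261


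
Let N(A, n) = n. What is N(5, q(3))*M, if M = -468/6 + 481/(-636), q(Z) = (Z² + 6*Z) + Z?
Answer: -250445/106 ≈ -2362.7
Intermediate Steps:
q(Z) = Z² + 7*Z
M = -50089/636 (M = -468*⅙ + 481*(-1/636) = -78 - 481/636 = -50089/636 ≈ -78.756)
N(5, q(3))*M = (3*(7 + 3))*(-50089/636) = (3*10)*(-50089/636) = 30*(-50089/636) = -250445/106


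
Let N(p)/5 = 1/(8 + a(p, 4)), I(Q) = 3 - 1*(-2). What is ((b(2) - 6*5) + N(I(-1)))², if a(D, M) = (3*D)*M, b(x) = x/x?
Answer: 3869089/4624 ≈ 836.74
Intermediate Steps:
b(x) = 1
a(D, M) = 3*D*M
I(Q) = 5 (I(Q) = 3 + 2 = 5)
N(p) = 5/(8 + 12*p) (N(p) = 5/(8 + 3*p*4) = 5/(8 + 12*p))
((b(2) - 6*5) + N(I(-1)))² = ((1 - 6*5) + 5/(4*(2 + 3*5)))² = ((1 - 30) + 5/(4*(2 + 15)))² = (-29 + (5/4)/17)² = (-29 + (5/4)*(1/17))² = (-29 + 5/68)² = (-1967/68)² = 3869089/4624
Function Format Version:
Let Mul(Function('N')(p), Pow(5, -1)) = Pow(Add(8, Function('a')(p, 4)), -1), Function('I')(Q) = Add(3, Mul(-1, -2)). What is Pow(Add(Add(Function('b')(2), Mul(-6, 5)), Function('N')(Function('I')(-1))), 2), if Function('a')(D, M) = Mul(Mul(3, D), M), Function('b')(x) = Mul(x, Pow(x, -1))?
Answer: Rational(3869089, 4624) ≈ 836.74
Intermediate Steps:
Function('b')(x) = 1
Function('a')(D, M) = Mul(3, D, M)
Function('I')(Q) = 5 (Function('I')(Q) = Add(3, 2) = 5)
Function('N')(p) = Mul(5, Pow(Add(8, Mul(12, p)), -1)) (Function('N')(p) = Mul(5, Pow(Add(8, Mul(3, p, 4)), -1)) = Mul(5, Pow(Add(8, Mul(12, p)), -1)))
Pow(Add(Add(Function('b')(2), Mul(-6, 5)), Function('N')(Function('I')(-1))), 2) = Pow(Add(Add(1, Mul(-6, 5)), Mul(Rational(5, 4), Pow(Add(2, Mul(3, 5)), -1))), 2) = Pow(Add(Add(1, -30), Mul(Rational(5, 4), Pow(Add(2, 15), -1))), 2) = Pow(Add(-29, Mul(Rational(5, 4), Pow(17, -1))), 2) = Pow(Add(-29, Mul(Rational(5, 4), Rational(1, 17))), 2) = Pow(Add(-29, Rational(5, 68)), 2) = Pow(Rational(-1967, 68), 2) = Rational(3869089, 4624)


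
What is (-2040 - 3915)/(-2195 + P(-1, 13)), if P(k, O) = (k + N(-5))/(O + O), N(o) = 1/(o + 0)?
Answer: 387075/142678 ≈ 2.7129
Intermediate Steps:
N(o) = 1/o
P(k, O) = (-⅕ + k)/(2*O) (P(k, O) = (k + 1/(-5))/(O + O) = (k - ⅕)/((2*O)) = (-⅕ + k)*(1/(2*O)) = (-⅕ + k)/(2*O))
(-2040 - 3915)/(-2195 + P(-1, 13)) = (-2040 - 3915)/(-2195 + (⅒)*(-1 + 5*(-1))/13) = -5955/(-2195 + (⅒)*(1/13)*(-1 - 5)) = -5955/(-2195 + (⅒)*(1/13)*(-6)) = -5955/(-2195 - 3/65) = -5955/(-142678/65) = -5955*(-65/142678) = 387075/142678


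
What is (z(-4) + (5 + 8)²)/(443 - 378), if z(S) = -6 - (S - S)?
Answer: 163/65 ≈ 2.5077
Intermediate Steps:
z(S) = -6 (z(S) = -6 - 1*0 = -6 + 0 = -6)
(z(-4) + (5 + 8)²)/(443 - 378) = (-6 + (5 + 8)²)/(443 - 378) = (-6 + 13²)/65 = (-6 + 169)*(1/65) = 163*(1/65) = 163/65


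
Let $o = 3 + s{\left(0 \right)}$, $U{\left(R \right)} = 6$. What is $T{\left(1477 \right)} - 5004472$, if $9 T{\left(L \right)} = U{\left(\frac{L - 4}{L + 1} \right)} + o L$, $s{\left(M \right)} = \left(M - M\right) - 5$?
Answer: $- \frac{45043196}{9} \approx -5.0048 \cdot 10^{6}$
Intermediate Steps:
$s{\left(M \right)} = -5$ ($s{\left(M \right)} = 0 - 5 = -5$)
$o = -2$ ($o = 3 - 5 = -2$)
$T{\left(L \right)} = \frac{2}{3} - \frac{2 L}{9}$ ($T{\left(L \right)} = \frac{6 - 2 L}{9} = \frac{2}{3} - \frac{2 L}{9}$)
$T{\left(1477 \right)} - 5004472 = \left(\frac{2}{3} - \frac{2954}{9}\right) - 5004472 = - \frac{2948}{9} - 5004472 = - \frac{45043196}{9}$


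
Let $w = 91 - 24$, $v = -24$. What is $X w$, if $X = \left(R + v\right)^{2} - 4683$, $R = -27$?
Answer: $-139494$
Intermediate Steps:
$w = 67$
$X = -2082$ ($X = \left(-27 - 24\right)^{2} - 4683 = \left(-51\right)^{2} - 4683 = 2601 - 4683 = -2082$)
$X w = \left(-2082\right) 67 = -139494$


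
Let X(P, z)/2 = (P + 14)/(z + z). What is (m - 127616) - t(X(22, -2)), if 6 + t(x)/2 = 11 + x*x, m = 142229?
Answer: 13955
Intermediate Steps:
X(P, z) = (14 + P)/z (X(P, z) = 2*((P + 14)/(z + z)) = 2*((14 + P)/((2*z))) = 2*((14 + P)*(1/(2*z))) = 2*((14 + P)/(2*z)) = (14 + P)/z)
t(x) = 10 + 2*x² (t(x) = -12 + 2*(11 + x*x) = -12 + 2*(11 + x²) = -12 + (22 + 2*x²) = 10 + 2*x²)
(m - 127616) - t(X(22, -2)) = (142229 - 127616) - (10 + 2*((14 + 22)/(-2))²) = 14613 - (10 + 2*(-½*36)²) = 14613 - (10 + 2*(-18)²) = 14613 - (10 + 2*324) = 14613 - (10 + 648) = 14613 - 1*658 = 14613 - 658 = 13955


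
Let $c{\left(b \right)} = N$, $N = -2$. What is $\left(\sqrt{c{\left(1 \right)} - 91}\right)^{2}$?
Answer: $-93$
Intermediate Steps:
$c{\left(b \right)} = -2$
$\left(\sqrt{c{\left(1 \right)} - 91}\right)^{2} = \left(\sqrt{-2 - 91}\right)^{2} = \left(\sqrt{-93}\right)^{2} = \left(i \sqrt{93}\right)^{2} = -93$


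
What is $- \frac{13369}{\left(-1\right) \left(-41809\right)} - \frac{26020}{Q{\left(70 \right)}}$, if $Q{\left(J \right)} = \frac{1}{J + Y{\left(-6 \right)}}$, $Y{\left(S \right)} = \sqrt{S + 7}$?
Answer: $- \frac{77238796149}{41809} \approx -1.8474 \cdot 10^{6}$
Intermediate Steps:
$Y{\left(S \right)} = \sqrt{7 + S}$
$Q{\left(J \right)} = \frac{1}{1 + J}$ ($Q{\left(J \right)} = \frac{1}{J + \sqrt{7 - 6}} = \frac{1}{J + \sqrt{1}} = \frac{1}{J + 1} = \frac{1}{1 + J}$)
$- \frac{13369}{\left(-1\right) \left(-41809\right)} - \frac{26020}{Q{\left(70 \right)}} = - \frac{13369}{\left(-1\right) \left(-41809\right)} - \frac{26020}{\frac{1}{1 + 70}} = - \frac{13369}{41809} - \frac{26020}{\frac{1}{71}} = \left(-13369\right) \frac{1}{41809} - 26020 \frac{1}{\frac{1}{71}} = - \frac{13369}{41809} - 1847420 = - \frac{77238796149}{41809}$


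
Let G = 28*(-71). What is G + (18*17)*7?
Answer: 154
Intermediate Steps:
G = -1988
G + (18*17)*7 = -1988 + (18*17)*7 = -1988 + 306*7 = -1988 + 2142 = 154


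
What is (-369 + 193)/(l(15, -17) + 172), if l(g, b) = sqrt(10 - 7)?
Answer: -30272/29581 + 176*sqrt(3)/29581 ≈ -1.0131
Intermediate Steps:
l(g, b) = sqrt(3)
(-369 + 193)/(l(15, -17) + 172) = (-369 + 193)/(sqrt(3) + 172) = -176/(172 + sqrt(3))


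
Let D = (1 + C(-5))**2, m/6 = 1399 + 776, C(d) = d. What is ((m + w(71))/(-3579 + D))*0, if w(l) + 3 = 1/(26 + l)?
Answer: 0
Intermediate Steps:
w(l) = -3 + 1/(26 + l)
m = 13050 (m = 6*(1399 + 776) = 6*2175 = 13050)
D = 16 (D = (1 - 5)**2 = (-4)**2 = 16)
((m + w(71))/(-3579 + D))*0 = ((13050 + (-77 - 3*71)/(26 + 71))/(-3579 + 16))*0 = ((13050 + (-77 - 213)/97)/(-3563))*0 = ((13050 + (1/97)*(-290))*(-1/3563))*0 = ((13050 - 290/97)*(-1/3563))*0 = ((1265560/97)*(-1/3563))*0 = -1265560/345611*0 = 0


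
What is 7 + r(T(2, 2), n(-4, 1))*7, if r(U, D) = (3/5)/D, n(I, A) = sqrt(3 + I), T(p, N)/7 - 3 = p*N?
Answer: 7 - 21*I/5 ≈ 7.0 - 4.2*I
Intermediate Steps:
T(p, N) = 21 + 7*N*p (T(p, N) = 21 + 7*(p*N) = 21 + 7*(N*p) = 21 + 7*N*p)
r(U, D) = 3/(5*D) (r(U, D) = (3*(1/5))/D = 3/(5*D))
7 + r(T(2, 2), n(-4, 1))*7 = 7 + (3/(5*(sqrt(3 - 4))))*7 = 7 + (3/(5*(sqrt(-1))))*7 = 7 + (3/(5*I))*7 = 7 + (3*(-I)/5)*7 = 7 - 3*I/5*7 = 7 - 21*I/5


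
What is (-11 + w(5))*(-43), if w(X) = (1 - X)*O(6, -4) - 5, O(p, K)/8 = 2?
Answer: 3440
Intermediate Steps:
O(p, K) = 16 (O(p, K) = 8*2 = 16)
w(X) = 11 - 16*X (w(X) = (1 - X)*16 - 5 = (16 - 16*X) - 5 = 11 - 16*X)
(-11 + w(5))*(-43) = (-11 + (11 - 16*5))*(-43) = (-11 + (11 - 80))*(-43) = (-11 - 69)*(-43) = -80*(-43) = 3440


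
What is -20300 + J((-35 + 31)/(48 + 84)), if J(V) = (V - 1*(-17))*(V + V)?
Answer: -22107820/1089 ≈ -20301.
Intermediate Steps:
J(V) = 2*V*(17 + V) (J(V) = (V + 17)*(2*V) = (17 + V)*(2*V) = 2*V*(17 + V))
-20300 + J((-35 + 31)/(48 + 84)) = -20300 + 2*((-35 + 31)/(48 + 84))*(17 + (-35 + 31)/(48 + 84)) = -20300 + 2*(-4/132)*(17 - 4/132) = -20300 + 2*(-4*1/132)*(17 - 4*1/132) = -20300 + 2*(-1/33)*(17 - 1/33) = -20300 + 2*(-1/33)*(560/33) = -20300 - 1120/1089 = -22107820/1089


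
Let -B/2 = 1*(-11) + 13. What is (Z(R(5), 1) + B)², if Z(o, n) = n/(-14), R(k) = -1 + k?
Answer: 3249/196 ≈ 16.577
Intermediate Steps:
B = -4 (B = -2*(1*(-11) + 13) = -2*(-11 + 13) = -2*2 = -4)
Z(o, n) = -n/14 (Z(o, n) = n*(-1/14) = -n/14)
(Z(R(5), 1) + B)² = (-1/14*1 - 4)² = (-1/14 - 4)² = (-57/14)² = 3249/196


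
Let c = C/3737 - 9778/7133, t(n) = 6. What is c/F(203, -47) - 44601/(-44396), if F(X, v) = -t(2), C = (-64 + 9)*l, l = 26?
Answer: 1534734294637/1183420708316 ≈ 1.2969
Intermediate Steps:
C = -1430 (C = (-64 + 9)*26 = -55*26 = -1430)
F(X, v) = -6 (F(X, v) = -1*6 = -6)
c = -46740576/26656021 (c = -1430/3737 - 9778/7133 = -46740576/26656021 ≈ -1.7535)
c/F(203, -47) - 44601/(-44396) = -46740576/26656021/(-6) - 44601/(-44396) = -46740576/26656021*(-1/6) - 44601*(-1/44396) = 7790096/26656021 + 44601/44396 = 1534734294637/1183420708316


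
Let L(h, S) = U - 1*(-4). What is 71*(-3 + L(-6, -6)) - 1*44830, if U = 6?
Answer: -44333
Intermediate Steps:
L(h, S) = 10 (L(h, S) = 6 - 1*(-4) = 6 + 4 = 10)
71*(-3 + L(-6, -6)) - 1*44830 = 71*(-3 + 10) - 1*44830 = 71*7 - 44830 = 497 - 44830 = -44333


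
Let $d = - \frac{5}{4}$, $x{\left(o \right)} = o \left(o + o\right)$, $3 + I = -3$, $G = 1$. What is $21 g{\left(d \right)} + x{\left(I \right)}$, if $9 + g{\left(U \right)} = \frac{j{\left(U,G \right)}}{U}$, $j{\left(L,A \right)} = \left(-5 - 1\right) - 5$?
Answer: $\frac{339}{5} \approx 67.8$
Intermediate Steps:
$I = -6$ ($I = -3 - 3 = -6$)
$x{\left(o \right)} = 2 o^{2}$ ($x{\left(o \right)} = o 2 o = 2 o^{2}$)
$j{\left(L,A \right)} = -11$ ($j{\left(L,A \right)} = -6 - 5 = -11$)
$d = - \frac{5}{4}$ ($d = \left(-5\right) \frac{1}{4} = - \frac{5}{4} \approx -1.25$)
$g{\left(U \right)} = -9 - \frac{11}{U}$
$21 g{\left(d \right)} + x{\left(I \right)} = 21 \left(-9 - \frac{11}{- \frac{5}{4}}\right) + 2 \left(-6\right)^{2} = 21 \left(-9 - - \frac{44}{5}\right) + 2 \cdot 36 = 21 \left(-9 + \frac{44}{5}\right) + 72 = 21 \left(- \frac{1}{5}\right) + 72 = - \frac{21}{5} + 72 = \frac{339}{5}$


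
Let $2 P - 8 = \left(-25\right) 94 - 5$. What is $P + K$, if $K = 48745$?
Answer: $\frac{95143}{2} \approx 47572.0$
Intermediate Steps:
$P = - \frac{2347}{2}$ ($P = 4 + \frac{\left(-25\right) 94 - 5}{2} = 4 + \frac{-2350 - 5}{2} = 4 + \frac{1}{2} \left(-2355\right) = 4 - \frac{2355}{2} = - \frac{2347}{2} \approx -1173.5$)
$P + K = - \frac{2347}{2} + 48745 = \frac{95143}{2}$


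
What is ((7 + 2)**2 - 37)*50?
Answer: 2200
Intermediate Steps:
((7 + 2)**2 - 37)*50 = (9**2 - 37)*50 = (81 - 37)*50 = 44*50 = 2200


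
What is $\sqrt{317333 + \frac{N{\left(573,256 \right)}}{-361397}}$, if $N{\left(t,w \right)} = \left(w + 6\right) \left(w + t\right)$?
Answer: $\frac{\sqrt{41446083839953191}}{361397} \approx 563.32$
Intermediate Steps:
$N{\left(t,w \right)} = \left(6 + w\right) \left(t + w\right)$
$\sqrt{317333 + \frac{N{\left(573,256 \right)}}{-361397}} = \sqrt{317333 + \frac{256^{2} + 6 \cdot 573 + 6 \cdot 256 + 573 \cdot 256}{-361397}} = \sqrt{317333 + \left(65536 + 3438 + 1536 + 146688\right) \left(- \frac{1}{361397}\right)} = \sqrt{317333 + 217198 \left(- \frac{1}{361397}\right)} = \sqrt{317333 - \frac{217198}{361397}} = \sqrt{\frac{114682977003}{361397}} = \frac{\sqrt{41446083839953191}}{361397}$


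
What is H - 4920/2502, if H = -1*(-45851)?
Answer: 19119047/417 ≈ 45849.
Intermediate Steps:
H = 45851
H - 4920/2502 = 45851 - 4920/2502 = 45851 - 4920*1/2502 = 45851 - 820/417 = 19119047/417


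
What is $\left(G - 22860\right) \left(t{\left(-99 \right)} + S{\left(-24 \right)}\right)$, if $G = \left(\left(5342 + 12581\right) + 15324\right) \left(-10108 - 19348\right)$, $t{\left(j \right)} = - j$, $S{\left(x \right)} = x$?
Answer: $-73450986900$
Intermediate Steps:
$G = -979323632$ ($G = \left(17923 + 15324\right) \left(-29456\right) = 33247 \left(-29456\right) = -979323632$)
$\left(G - 22860\right) \left(t{\left(-99 \right)} + S{\left(-24 \right)}\right) = \left(-979323632 - 22860\right) \left(\left(-1\right) \left(-99\right) - 24\right) = - 979346492 \left(99 - 24\right) = \left(-979346492\right) 75 = -73450986900$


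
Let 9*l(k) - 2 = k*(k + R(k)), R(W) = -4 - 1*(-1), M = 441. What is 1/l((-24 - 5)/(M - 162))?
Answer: 700569/180796 ≈ 3.8749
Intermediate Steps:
R(W) = -3 (R(W) = -4 + 1 = -3)
l(k) = 2/9 + k*(-3 + k)/9 (l(k) = 2/9 + (k*(k - 3))/9 = 2/9 + (k*(-3 + k))/9 = 2/9 + k*(-3 + k)/9)
1/l((-24 - 5)/(M - 162)) = 1/(2/9 - (-24 - 5)/(3*(441 - 162)) + ((-24 - 5)/(441 - 162))²/9) = 1/(2/9 - (-29)/(3*279) + (-29/279)²/9) = 1/(2/9 - (-29)/(3*279) + (-29*1/279)²/9) = 1/(2/9 - ⅓*(-29/279) + (-29/279)²/9) = 1/(2/9 + 29/837 + (⅑)*(841/77841)) = 1/(2/9 + 29/837 + 841/700569) = 1/(180796/700569) = 700569/180796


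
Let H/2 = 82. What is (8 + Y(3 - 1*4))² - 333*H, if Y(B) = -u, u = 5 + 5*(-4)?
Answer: -54083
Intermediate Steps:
H = 164 (H = 2*82 = 164)
u = -15 (u = 5 - 20 = -15)
Y(B) = 15 (Y(B) = -1*(-15) = 15)
(8 + Y(3 - 1*4))² - 333*H = (8 + 15)² - 333*164 = 23² - 54612 = 529 - 54612 = -54083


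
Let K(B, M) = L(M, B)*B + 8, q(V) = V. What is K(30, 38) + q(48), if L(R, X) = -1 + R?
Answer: 1166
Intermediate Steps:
K(B, M) = 8 + B*(-1 + M) (K(B, M) = (-1 + M)*B + 8 = B*(-1 + M) + 8 = 8 + B*(-1 + M))
K(30, 38) + q(48) = (8 + 30*(-1 + 38)) + 48 = (8 + 30*37) + 48 = (8 + 1110) + 48 = 1118 + 48 = 1166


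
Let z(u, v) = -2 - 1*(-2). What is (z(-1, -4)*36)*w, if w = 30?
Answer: 0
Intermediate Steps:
z(u, v) = 0 (z(u, v) = -2 + 2 = 0)
(z(-1, -4)*36)*w = (0*36)*30 = 0*30 = 0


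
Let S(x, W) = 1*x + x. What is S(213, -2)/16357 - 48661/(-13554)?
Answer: 801721981/221702778 ≈ 3.6162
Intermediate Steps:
S(x, W) = 2*x (S(x, W) = x + x = 2*x)
S(213, -2)/16357 - 48661/(-13554) = (2*213)/16357 - 48661/(-13554) = 426*(1/16357) - 48661*(-1/13554) = 426/16357 + 48661/13554 = 801721981/221702778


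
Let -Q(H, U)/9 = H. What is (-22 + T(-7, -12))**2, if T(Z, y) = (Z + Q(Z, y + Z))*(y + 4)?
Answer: 220900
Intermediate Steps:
Q(H, U) = -9*H
T(Z, y) = -8*Z*(4 + y) (T(Z, y) = (Z - 9*Z)*(y + 4) = (-8*Z)*(4 + y) = -8*Z*(4 + y))
(-22 + T(-7, -12))**2 = (-22 + 8*(-7)*(-4 - 1*(-12)))**2 = (-22 + 8*(-7)*(-4 + 12))**2 = (-22 + 8*(-7)*8)**2 = (-22 - 448)**2 = (-470)**2 = 220900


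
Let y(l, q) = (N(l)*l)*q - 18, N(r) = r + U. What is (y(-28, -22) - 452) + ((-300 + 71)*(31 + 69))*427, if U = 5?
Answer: -9792938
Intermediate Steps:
N(r) = 5 + r (N(r) = r + 5 = 5 + r)
y(l, q) = -18 + l*q*(5 + l) (y(l, q) = ((5 + l)*l)*q - 18 = (l*(5 + l))*q - 18 = l*q*(5 + l) - 18 = -18 + l*q*(5 + l))
(y(-28, -22) - 452) + ((-300 + 71)*(31 + 69))*427 = ((-18 - 28*(-22)*(5 - 28)) - 452) + ((-300 + 71)*(31 + 69))*427 = ((-18 - 28*(-22)*(-23)) - 452) - 229*100*427 = ((-18 - 14168) - 452) - 22900*427 = (-14186 - 452) - 9778300 = -14638 - 9778300 = -9792938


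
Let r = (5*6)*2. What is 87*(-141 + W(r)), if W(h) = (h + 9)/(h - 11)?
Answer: -595080/49 ≈ -12144.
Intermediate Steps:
r = 60 (r = 30*2 = 60)
W(h) = (9 + h)/(-11 + h)
87*(-141 + W(r)) = 87*(-141 + (9 + 60)/(-11 + 60)) = 87*(-141 + 69/49) = 87*(-6840/49) = -595080/49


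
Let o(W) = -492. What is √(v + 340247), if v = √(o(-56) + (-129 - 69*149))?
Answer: √(340247 + I*√10902) ≈ 583.31 + 0.089*I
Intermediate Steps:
v = I*√10902 (v = √(-492 + (-129 - 69*149)) = √(-492 + (-129 - 10281)) = √(-492 - 10410) = √(-10902) = I*√10902 ≈ 104.41*I)
√(v + 340247) = √(I*√10902 + 340247) = √(340247 + I*√10902)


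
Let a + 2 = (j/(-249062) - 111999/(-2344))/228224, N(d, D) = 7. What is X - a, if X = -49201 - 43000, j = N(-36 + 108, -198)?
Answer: -6142180959586057729/66618737140736 ≈ -92199.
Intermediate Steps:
j = 7
a = -133223526942207/66618737140736 (a = -2 + (7/(-249062) - 111999/(-2344))/228224 = -2 + (7*(-1/249062) - 111999*(-1/2344))*(1/228224) = -2 + (-7/249062 + 111999/2344)*(1/228224) = -2 + (13947339265/291900664)*(1/228224) = -2 + 13947339265/66618737140736 = -133223526942207/66618737140736 ≈ -1.9998)
X = -92201
X - a = -92201 - 1*(-133223526942207/66618737140736) = -92201 + 133223526942207/66618737140736 = -6142180959586057729/66618737140736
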